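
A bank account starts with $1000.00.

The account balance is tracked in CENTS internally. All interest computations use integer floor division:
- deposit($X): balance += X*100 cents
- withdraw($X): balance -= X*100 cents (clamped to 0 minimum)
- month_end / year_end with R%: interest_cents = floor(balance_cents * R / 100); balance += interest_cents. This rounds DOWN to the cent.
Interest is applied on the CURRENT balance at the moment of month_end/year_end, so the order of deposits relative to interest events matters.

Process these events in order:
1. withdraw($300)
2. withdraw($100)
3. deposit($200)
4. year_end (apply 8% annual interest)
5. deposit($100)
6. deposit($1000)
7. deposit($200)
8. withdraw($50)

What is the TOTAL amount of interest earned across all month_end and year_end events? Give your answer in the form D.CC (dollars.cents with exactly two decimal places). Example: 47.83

Answer: 64.00

Derivation:
After 1 (withdraw($300)): balance=$700.00 total_interest=$0.00
After 2 (withdraw($100)): balance=$600.00 total_interest=$0.00
After 3 (deposit($200)): balance=$800.00 total_interest=$0.00
After 4 (year_end (apply 8% annual interest)): balance=$864.00 total_interest=$64.00
After 5 (deposit($100)): balance=$964.00 total_interest=$64.00
After 6 (deposit($1000)): balance=$1964.00 total_interest=$64.00
After 7 (deposit($200)): balance=$2164.00 total_interest=$64.00
After 8 (withdraw($50)): balance=$2114.00 total_interest=$64.00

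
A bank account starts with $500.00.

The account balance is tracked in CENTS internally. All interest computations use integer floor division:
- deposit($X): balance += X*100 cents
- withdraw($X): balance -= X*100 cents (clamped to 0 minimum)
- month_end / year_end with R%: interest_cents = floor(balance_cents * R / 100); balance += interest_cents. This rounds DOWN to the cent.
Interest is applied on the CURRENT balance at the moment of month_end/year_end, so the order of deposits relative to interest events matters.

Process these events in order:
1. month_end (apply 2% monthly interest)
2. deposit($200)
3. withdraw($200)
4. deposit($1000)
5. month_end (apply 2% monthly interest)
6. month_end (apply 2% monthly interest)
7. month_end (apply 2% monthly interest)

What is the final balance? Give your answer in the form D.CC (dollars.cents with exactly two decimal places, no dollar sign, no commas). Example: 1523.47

Answer: 1602.42

Derivation:
After 1 (month_end (apply 2% monthly interest)): balance=$510.00 total_interest=$10.00
After 2 (deposit($200)): balance=$710.00 total_interest=$10.00
After 3 (withdraw($200)): balance=$510.00 total_interest=$10.00
After 4 (deposit($1000)): balance=$1510.00 total_interest=$10.00
After 5 (month_end (apply 2% monthly interest)): balance=$1540.20 total_interest=$40.20
After 6 (month_end (apply 2% monthly interest)): balance=$1571.00 total_interest=$71.00
After 7 (month_end (apply 2% monthly interest)): balance=$1602.42 total_interest=$102.42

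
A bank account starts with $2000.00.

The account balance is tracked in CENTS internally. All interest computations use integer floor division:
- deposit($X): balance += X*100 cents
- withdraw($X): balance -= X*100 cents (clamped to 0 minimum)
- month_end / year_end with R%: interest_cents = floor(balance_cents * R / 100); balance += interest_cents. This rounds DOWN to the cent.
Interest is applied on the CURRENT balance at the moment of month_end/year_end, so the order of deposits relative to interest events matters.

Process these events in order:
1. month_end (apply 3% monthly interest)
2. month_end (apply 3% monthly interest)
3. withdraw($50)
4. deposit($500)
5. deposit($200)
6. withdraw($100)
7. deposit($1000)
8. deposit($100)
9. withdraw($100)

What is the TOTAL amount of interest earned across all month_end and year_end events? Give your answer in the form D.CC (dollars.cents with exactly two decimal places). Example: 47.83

Answer: 121.80

Derivation:
After 1 (month_end (apply 3% monthly interest)): balance=$2060.00 total_interest=$60.00
After 2 (month_end (apply 3% monthly interest)): balance=$2121.80 total_interest=$121.80
After 3 (withdraw($50)): balance=$2071.80 total_interest=$121.80
After 4 (deposit($500)): balance=$2571.80 total_interest=$121.80
After 5 (deposit($200)): balance=$2771.80 total_interest=$121.80
After 6 (withdraw($100)): balance=$2671.80 total_interest=$121.80
After 7 (deposit($1000)): balance=$3671.80 total_interest=$121.80
After 8 (deposit($100)): balance=$3771.80 total_interest=$121.80
After 9 (withdraw($100)): balance=$3671.80 total_interest=$121.80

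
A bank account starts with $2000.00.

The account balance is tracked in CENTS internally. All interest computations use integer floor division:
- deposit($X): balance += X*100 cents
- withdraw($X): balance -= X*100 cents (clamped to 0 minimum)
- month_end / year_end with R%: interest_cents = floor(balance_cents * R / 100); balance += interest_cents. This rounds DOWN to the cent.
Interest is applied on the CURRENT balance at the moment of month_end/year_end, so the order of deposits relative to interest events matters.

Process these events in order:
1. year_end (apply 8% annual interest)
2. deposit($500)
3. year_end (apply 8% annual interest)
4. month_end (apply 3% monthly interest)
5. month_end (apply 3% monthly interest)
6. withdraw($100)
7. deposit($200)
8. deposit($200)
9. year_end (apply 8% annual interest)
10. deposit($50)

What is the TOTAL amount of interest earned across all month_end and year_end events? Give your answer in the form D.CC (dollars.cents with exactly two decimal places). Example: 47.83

Answer: 815.55

Derivation:
After 1 (year_end (apply 8% annual interest)): balance=$2160.00 total_interest=$160.00
After 2 (deposit($500)): balance=$2660.00 total_interest=$160.00
After 3 (year_end (apply 8% annual interest)): balance=$2872.80 total_interest=$372.80
After 4 (month_end (apply 3% monthly interest)): balance=$2958.98 total_interest=$458.98
After 5 (month_end (apply 3% monthly interest)): balance=$3047.74 total_interest=$547.74
After 6 (withdraw($100)): balance=$2947.74 total_interest=$547.74
After 7 (deposit($200)): balance=$3147.74 total_interest=$547.74
After 8 (deposit($200)): balance=$3347.74 total_interest=$547.74
After 9 (year_end (apply 8% annual interest)): balance=$3615.55 total_interest=$815.55
After 10 (deposit($50)): balance=$3665.55 total_interest=$815.55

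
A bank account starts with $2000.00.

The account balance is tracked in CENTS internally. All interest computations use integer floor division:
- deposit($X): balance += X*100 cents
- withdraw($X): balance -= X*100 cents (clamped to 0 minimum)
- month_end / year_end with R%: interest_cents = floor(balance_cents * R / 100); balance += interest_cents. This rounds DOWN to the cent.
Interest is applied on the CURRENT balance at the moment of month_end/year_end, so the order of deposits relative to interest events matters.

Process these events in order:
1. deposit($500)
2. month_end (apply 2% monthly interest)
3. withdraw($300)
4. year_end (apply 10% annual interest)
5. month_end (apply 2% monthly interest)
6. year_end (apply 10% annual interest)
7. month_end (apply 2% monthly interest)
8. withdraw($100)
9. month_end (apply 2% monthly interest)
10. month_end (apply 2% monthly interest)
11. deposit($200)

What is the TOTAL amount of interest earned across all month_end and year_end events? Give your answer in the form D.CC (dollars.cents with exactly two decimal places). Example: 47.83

Answer: 742.86

Derivation:
After 1 (deposit($500)): balance=$2500.00 total_interest=$0.00
After 2 (month_end (apply 2% monthly interest)): balance=$2550.00 total_interest=$50.00
After 3 (withdraw($300)): balance=$2250.00 total_interest=$50.00
After 4 (year_end (apply 10% annual interest)): balance=$2475.00 total_interest=$275.00
After 5 (month_end (apply 2% monthly interest)): balance=$2524.50 total_interest=$324.50
After 6 (year_end (apply 10% annual interest)): balance=$2776.95 total_interest=$576.95
After 7 (month_end (apply 2% monthly interest)): balance=$2832.48 total_interest=$632.48
After 8 (withdraw($100)): balance=$2732.48 total_interest=$632.48
After 9 (month_end (apply 2% monthly interest)): balance=$2787.12 total_interest=$687.12
After 10 (month_end (apply 2% monthly interest)): balance=$2842.86 total_interest=$742.86
After 11 (deposit($200)): balance=$3042.86 total_interest=$742.86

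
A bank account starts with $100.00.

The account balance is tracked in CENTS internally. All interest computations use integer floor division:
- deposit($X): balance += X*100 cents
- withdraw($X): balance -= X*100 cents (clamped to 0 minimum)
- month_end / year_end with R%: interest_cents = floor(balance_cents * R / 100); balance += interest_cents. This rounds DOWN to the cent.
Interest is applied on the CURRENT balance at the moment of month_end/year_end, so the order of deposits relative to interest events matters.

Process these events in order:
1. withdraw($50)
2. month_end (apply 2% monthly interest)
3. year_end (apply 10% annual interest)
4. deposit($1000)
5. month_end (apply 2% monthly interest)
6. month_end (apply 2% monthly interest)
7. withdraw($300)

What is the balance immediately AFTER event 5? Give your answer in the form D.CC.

Answer: 1077.22

Derivation:
After 1 (withdraw($50)): balance=$50.00 total_interest=$0.00
After 2 (month_end (apply 2% monthly interest)): balance=$51.00 total_interest=$1.00
After 3 (year_end (apply 10% annual interest)): balance=$56.10 total_interest=$6.10
After 4 (deposit($1000)): balance=$1056.10 total_interest=$6.10
After 5 (month_end (apply 2% monthly interest)): balance=$1077.22 total_interest=$27.22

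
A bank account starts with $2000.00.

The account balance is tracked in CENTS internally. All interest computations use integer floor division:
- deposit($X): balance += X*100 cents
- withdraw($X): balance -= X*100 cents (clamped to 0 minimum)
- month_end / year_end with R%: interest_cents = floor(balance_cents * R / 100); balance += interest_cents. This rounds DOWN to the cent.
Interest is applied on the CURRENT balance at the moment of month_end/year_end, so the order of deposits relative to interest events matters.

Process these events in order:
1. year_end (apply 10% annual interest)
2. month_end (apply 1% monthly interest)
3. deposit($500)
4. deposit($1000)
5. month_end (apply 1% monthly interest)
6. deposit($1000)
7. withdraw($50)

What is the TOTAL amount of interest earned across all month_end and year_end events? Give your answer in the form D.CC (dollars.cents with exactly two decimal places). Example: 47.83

Answer: 259.22

Derivation:
After 1 (year_end (apply 10% annual interest)): balance=$2200.00 total_interest=$200.00
After 2 (month_end (apply 1% monthly interest)): balance=$2222.00 total_interest=$222.00
After 3 (deposit($500)): balance=$2722.00 total_interest=$222.00
After 4 (deposit($1000)): balance=$3722.00 total_interest=$222.00
After 5 (month_end (apply 1% monthly interest)): balance=$3759.22 total_interest=$259.22
After 6 (deposit($1000)): balance=$4759.22 total_interest=$259.22
After 7 (withdraw($50)): balance=$4709.22 total_interest=$259.22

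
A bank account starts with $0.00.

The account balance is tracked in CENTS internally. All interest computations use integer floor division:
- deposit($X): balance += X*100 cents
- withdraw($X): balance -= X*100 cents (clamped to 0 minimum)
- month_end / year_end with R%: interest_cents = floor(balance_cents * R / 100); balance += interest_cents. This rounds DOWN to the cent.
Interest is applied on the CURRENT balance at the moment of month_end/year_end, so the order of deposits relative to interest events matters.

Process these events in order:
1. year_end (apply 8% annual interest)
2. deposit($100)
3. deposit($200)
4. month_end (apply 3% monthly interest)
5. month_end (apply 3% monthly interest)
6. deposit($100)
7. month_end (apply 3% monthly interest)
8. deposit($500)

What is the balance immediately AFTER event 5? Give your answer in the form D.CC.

Answer: 318.27

Derivation:
After 1 (year_end (apply 8% annual interest)): balance=$0.00 total_interest=$0.00
After 2 (deposit($100)): balance=$100.00 total_interest=$0.00
After 3 (deposit($200)): balance=$300.00 total_interest=$0.00
After 4 (month_end (apply 3% monthly interest)): balance=$309.00 total_interest=$9.00
After 5 (month_end (apply 3% monthly interest)): balance=$318.27 total_interest=$18.27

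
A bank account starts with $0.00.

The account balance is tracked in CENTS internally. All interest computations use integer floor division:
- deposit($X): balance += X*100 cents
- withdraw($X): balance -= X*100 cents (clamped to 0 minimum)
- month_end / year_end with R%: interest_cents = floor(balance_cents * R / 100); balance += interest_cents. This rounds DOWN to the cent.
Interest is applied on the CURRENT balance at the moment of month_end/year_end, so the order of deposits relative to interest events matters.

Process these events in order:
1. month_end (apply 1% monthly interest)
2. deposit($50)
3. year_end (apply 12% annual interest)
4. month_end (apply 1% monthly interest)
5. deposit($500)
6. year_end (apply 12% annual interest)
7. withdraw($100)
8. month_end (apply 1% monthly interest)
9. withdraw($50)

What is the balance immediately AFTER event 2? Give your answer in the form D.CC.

Answer: 50.00

Derivation:
After 1 (month_end (apply 1% monthly interest)): balance=$0.00 total_interest=$0.00
After 2 (deposit($50)): balance=$50.00 total_interest=$0.00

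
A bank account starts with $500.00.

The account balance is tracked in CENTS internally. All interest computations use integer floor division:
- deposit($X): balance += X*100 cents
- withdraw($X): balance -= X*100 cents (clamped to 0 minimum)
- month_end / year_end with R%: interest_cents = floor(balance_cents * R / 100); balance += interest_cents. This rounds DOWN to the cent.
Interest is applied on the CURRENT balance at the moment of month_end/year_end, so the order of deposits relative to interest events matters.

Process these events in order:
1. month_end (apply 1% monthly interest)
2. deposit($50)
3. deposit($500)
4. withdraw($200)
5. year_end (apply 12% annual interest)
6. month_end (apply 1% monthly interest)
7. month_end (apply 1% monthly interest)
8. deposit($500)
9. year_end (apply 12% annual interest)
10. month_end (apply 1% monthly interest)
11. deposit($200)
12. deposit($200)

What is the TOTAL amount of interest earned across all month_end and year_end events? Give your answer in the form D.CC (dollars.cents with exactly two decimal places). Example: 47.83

Answer: 320.60

Derivation:
After 1 (month_end (apply 1% monthly interest)): balance=$505.00 total_interest=$5.00
After 2 (deposit($50)): balance=$555.00 total_interest=$5.00
After 3 (deposit($500)): balance=$1055.00 total_interest=$5.00
After 4 (withdraw($200)): balance=$855.00 total_interest=$5.00
After 5 (year_end (apply 12% annual interest)): balance=$957.60 total_interest=$107.60
After 6 (month_end (apply 1% monthly interest)): balance=$967.17 total_interest=$117.17
After 7 (month_end (apply 1% monthly interest)): balance=$976.84 total_interest=$126.84
After 8 (deposit($500)): balance=$1476.84 total_interest=$126.84
After 9 (year_end (apply 12% annual interest)): balance=$1654.06 total_interest=$304.06
After 10 (month_end (apply 1% monthly interest)): balance=$1670.60 total_interest=$320.60
After 11 (deposit($200)): balance=$1870.60 total_interest=$320.60
After 12 (deposit($200)): balance=$2070.60 total_interest=$320.60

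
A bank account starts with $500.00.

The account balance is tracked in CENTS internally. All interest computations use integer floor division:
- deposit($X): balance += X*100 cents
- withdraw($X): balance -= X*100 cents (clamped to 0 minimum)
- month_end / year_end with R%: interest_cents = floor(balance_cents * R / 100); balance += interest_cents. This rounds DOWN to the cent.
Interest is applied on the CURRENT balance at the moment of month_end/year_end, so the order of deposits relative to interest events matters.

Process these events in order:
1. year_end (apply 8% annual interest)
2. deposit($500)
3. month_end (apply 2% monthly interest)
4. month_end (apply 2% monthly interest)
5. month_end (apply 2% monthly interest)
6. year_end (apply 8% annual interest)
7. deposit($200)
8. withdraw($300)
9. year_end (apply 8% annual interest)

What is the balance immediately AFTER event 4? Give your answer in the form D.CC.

Answer: 1082.01

Derivation:
After 1 (year_end (apply 8% annual interest)): balance=$540.00 total_interest=$40.00
After 2 (deposit($500)): balance=$1040.00 total_interest=$40.00
After 3 (month_end (apply 2% monthly interest)): balance=$1060.80 total_interest=$60.80
After 4 (month_end (apply 2% monthly interest)): balance=$1082.01 total_interest=$82.01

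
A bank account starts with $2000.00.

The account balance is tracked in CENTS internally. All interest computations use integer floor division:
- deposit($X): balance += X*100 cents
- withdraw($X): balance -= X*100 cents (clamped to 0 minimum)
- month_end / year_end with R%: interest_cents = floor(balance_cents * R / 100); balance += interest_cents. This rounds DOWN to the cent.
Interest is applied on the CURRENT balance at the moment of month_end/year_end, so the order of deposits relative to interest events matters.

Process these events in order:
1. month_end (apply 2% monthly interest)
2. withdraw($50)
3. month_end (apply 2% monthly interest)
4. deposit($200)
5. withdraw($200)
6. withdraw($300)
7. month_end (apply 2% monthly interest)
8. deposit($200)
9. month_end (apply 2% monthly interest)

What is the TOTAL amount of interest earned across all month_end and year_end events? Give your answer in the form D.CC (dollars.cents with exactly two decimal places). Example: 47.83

After 1 (month_end (apply 2% monthly interest)): balance=$2040.00 total_interest=$40.00
After 2 (withdraw($50)): balance=$1990.00 total_interest=$40.00
After 3 (month_end (apply 2% monthly interest)): balance=$2029.80 total_interest=$79.80
After 4 (deposit($200)): balance=$2229.80 total_interest=$79.80
After 5 (withdraw($200)): balance=$2029.80 total_interest=$79.80
After 6 (withdraw($300)): balance=$1729.80 total_interest=$79.80
After 7 (month_end (apply 2% monthly interest)): balance=$1764.39 total_interest=$114.39
After 8 (deposit($200)): balance=$1964.39 total_interest=$114.39
After 9 (month_end (apply 2% monthly interest)): balance=$2003.67 total_interest=$153.67

Answer: 153.67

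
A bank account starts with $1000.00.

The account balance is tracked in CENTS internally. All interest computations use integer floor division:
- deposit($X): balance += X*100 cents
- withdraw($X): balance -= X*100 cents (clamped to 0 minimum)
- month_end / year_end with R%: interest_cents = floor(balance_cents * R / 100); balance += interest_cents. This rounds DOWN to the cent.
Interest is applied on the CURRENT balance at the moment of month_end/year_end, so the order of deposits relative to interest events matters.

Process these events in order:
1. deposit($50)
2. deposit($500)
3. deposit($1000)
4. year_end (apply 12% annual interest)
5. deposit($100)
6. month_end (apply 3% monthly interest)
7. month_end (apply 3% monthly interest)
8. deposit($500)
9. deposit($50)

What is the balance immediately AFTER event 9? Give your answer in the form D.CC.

After 1 (deposit($50)): balance=$1050.00 total_interest=$0.00
After 2 (deposit($500)): balance=$1550.00 total_interest=$0.00
After 3 (deposit($1000)): balance=$2550.00 total_interest=$0.00
After 4 (year_end (apply 12% annual interest)): balance=$2856.00 total_interest=$306.00
After 5 (deposit($100)): balance=$2956.00 total_interest=$306.00
After 6 (month_end (apply 3% monthly interest)): balance=$3044.68 total_interest=$394.68
After 7 (month_end (apply 3% monthly interest)): balance=$3136.02 total_interest=$486.02
After 8 (deposit($500)): balance=$3636.02 total_interest=$486.02
After 9 (deposit($50)): balance=$3686.02 total_interest=$486.02

Answer: 3686.02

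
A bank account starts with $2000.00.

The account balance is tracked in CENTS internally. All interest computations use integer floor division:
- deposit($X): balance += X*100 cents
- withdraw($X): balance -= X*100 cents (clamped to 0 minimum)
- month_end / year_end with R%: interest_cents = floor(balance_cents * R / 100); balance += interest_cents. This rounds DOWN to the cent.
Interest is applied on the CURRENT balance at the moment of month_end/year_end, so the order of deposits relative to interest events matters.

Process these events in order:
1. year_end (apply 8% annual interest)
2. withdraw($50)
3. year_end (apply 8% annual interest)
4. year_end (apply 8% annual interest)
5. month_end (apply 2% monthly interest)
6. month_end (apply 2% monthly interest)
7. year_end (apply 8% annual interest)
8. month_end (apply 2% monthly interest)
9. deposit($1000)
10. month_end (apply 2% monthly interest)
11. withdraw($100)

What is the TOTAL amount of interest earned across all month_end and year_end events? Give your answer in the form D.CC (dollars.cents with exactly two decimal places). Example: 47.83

Answer: 947.07

Derivation:
After 1 (year_end (apply 8% annual interest)): balance=$2160.00 total_interest=$160.00
After 2 (withdraw($50)): balance=$2110.00 total_interest=$160.00
After 3 (year_end (apply 8% annual interest)): balance=$2278.80 total_interest=$328.80
After 4 (year_end (apply 8% annual interest)): balance=$2461.10 total_interest=$511.10
After 5 (month_end (apply 2% monthly interest)): balance=$2510.32 total_interest=$560.32
After 6 (month_end (apply 2% monthly interest)): balance=$2560.52 total_interest=$610.52
After 7 (year_end (apply 8% annual interest)): balance=$2765.36 total_interest=$815.36
After 8 (month_end (apply 2% monthly interest)): balance=$2820.66 total_interest=$870.66
After 9 (deposit($1000)): balance=$3820.66 total_interest=$870.66
After 10 (month_end (apply 2% monthly interest)): balance=$3897.07 total_interest=$947.07
After 11 (withdraw($100)): balance=$3797.07 total_interest=$947.07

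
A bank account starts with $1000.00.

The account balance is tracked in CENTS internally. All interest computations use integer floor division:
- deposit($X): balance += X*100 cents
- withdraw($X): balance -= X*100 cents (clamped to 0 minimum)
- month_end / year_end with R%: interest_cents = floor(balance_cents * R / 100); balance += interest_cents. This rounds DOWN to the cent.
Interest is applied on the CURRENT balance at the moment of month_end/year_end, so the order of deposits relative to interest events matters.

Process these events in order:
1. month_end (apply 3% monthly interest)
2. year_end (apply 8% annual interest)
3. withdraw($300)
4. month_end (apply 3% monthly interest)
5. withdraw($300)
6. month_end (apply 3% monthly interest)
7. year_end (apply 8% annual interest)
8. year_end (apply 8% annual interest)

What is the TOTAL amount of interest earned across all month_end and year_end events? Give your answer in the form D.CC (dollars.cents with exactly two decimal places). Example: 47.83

After 1 (month_end (apply 3% monthly interest)): balance=$1030.00 total_interest=$30.00
After 2 (year_end (apply 8% annual interest)): balance=$1112.40 total_interest=$112.40
After 3 (withdraw($300)): balance=$812.40 total_interest=$112.40
After 4 (month_end (apply 3% monthly interest)): balance=$836.77 total_interest=$136.77
After 5 (withdraw($300)): balance=$536.77 total_interest=$136.77
After 6 (month_end (apply 3% monthly interest)): balance=$552.87 total_interest=$152.87
After 7 (year_end (apply 8% annual interest)): balance=$597.09 total_interest=$197.09
After 8 (year_end (apply 8% annual interest)): balance=$644.85 total_interest=$244.85

Answer: 244.85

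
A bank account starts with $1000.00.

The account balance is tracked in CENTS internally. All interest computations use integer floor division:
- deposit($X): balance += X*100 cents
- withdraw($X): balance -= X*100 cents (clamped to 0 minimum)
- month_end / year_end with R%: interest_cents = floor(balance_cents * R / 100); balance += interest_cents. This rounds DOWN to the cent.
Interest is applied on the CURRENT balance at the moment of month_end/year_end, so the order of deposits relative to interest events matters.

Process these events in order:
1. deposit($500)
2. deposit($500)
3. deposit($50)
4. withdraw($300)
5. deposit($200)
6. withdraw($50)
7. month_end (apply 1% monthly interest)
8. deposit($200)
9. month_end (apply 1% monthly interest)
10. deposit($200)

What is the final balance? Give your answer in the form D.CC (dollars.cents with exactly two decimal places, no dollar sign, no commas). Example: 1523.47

After 1 (deposit($500)): balance=$1500.00 total_interest=$0.00
After 2 (deposit($500)): balance=$2000.00 total_interest=$0.00
After 3 (deposit($50)): balance=$2050.00 total_interest=$0.00
After 4 (withdraw($300)): balance=$1750.00 total_interest=$0.00
After 5 (deposit($200)): balance=$1950.00 total_interest=$0.00
After 6 (withdraw($50)): balance=$1900.00 total_interest=$0.00
After 7 (month_end (apply 1% monthly interest)): balance=$1919.00 total_interest=$19.00
After 8 (deposit($200)): balance=$2119.00 total_interest=$19.00
After 9 (month_end (apply 1% monthly interest)): balance=$2140.19 total_interest=$40.19
After 10 (deposit($200)): balance=$2340.19 total_interest=$40.19

Answer: 2340.19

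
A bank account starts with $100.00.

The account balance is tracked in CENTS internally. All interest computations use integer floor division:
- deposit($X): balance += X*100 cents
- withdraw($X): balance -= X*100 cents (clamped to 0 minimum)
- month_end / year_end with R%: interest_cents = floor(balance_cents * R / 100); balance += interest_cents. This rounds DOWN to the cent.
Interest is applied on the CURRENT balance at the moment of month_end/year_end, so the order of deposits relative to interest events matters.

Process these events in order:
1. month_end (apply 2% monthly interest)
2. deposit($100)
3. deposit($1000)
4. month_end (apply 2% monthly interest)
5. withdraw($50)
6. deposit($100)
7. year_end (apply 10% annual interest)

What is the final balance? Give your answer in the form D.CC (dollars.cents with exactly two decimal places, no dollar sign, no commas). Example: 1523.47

Answer: 1403.64

Derivation:
After 1 (month_end (apply 2% monthly interest)): balance=$102.00 total_interest=$2.00
After 2 (deposit($100)): balance=$202.00 total_interest=$2.00
After 3 (deposit($1000)): balance=$1202.00 total_interest=$2.00
After 4 (month_end (apply 2% monthly interest)): balance=$1226.04 total_interest=$26.04
After 5 (withdraw($50)): balance=$1176.04 total_interest=$26.04
After 6 (deposit($100)): balance=$1276.04 total_interest=$26.04
After 7 (year_end (apply 10% annual interest)): balance=$1403.64 total_interest=$153.64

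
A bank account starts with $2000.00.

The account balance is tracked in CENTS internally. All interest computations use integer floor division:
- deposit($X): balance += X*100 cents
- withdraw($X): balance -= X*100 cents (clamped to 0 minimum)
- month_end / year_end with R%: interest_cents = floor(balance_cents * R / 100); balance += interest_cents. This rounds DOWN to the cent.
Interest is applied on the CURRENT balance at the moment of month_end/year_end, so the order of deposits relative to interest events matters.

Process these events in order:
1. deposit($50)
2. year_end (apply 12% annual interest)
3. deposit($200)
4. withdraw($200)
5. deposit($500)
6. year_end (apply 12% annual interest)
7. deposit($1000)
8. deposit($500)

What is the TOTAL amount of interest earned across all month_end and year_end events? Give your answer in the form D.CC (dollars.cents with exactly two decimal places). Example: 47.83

After 1 (deposit($50)): balance=$2050.00 total_interest=$0.00
After 2 (year_end (apply 12% annual interest)): balance=$2296.00 total_interest=$246.00
After 3 (deposit($200)): balance=$2496.00 total_interest=$246.00
After 4 (withdraw($200)): balance=$2296.00 total_interest=$246.00
After 5 (deposit($500)): balance=$2796.00 total_interest=$246.00
After 6 (year_end (apply 12% annual interest)): balance=$3131.52 total_interest=$581.52
After 7 (deposit($1000)): balance=$4131.52 total_interest=$581.52
After 8 (deposit($500)): balance=$4631.52 total_interest=$581.52

Answer: 581.52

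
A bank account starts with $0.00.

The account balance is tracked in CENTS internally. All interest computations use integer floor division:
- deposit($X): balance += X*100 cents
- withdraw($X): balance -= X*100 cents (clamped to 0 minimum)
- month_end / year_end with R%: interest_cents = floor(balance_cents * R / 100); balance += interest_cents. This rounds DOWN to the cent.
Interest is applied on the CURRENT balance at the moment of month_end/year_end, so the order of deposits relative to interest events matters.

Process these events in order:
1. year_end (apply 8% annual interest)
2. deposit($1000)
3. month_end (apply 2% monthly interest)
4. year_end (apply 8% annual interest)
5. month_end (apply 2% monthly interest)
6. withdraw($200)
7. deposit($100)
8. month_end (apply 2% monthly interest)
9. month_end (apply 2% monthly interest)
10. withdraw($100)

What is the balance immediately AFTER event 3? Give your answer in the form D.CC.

Answer: 1020.00

Derivation:
After 1 (year_end (apply 8% annual interest)): balance=$0.00 total_interest=$0.00
After 2 (deposit($1000)): balance=$1000.00 total_interest=$0.00
After 3 (month_end (apply 2% monthly interest)): balance=$1020.00 total_interest=$20.00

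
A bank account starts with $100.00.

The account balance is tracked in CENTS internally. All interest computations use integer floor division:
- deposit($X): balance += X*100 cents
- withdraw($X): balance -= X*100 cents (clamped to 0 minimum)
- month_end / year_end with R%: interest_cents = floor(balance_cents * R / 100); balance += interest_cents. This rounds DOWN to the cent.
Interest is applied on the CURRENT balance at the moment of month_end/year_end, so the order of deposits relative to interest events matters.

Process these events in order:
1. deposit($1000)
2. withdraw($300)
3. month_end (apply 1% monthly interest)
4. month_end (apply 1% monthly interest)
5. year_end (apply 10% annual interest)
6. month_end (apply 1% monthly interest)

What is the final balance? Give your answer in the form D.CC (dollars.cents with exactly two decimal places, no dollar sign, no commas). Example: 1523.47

Answer: 906.65

Derivation:
After 1 (deposit($1000)): balance=$1100.00 total_interest=$0.00
After 2 (withdraw($300)): balance=$800.00 total_interest=$0.00
After 3 (month_end (apply 1% monthly interest)): balance=$808.00 total_interest=$8.00
After 4 (month_end (apply 1% monthly interest)): balance=$816.08 total_interest=$16.08
After 5 (year_end (apply 10% annual interest)): balance=$897.68 total_interest=$97.68
After 6 (month_end (apply 1% monthly interest)): balance=$906.65 total_interest=$106.65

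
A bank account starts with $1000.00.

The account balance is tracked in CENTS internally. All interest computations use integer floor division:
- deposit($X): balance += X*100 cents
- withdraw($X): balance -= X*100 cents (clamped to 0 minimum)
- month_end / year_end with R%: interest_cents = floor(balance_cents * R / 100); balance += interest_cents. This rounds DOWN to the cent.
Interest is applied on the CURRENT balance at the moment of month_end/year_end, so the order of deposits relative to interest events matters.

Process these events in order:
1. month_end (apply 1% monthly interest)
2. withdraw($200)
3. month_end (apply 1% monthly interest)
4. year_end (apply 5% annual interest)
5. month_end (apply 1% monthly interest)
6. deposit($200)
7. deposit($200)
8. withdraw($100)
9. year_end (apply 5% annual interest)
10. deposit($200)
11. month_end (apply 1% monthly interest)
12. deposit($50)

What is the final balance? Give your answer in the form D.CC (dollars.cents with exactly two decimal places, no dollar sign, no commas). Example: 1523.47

Answer: 1490.21

Derivation:
After 1 (month_end (apply 1% monthly interest)): balance=$1010.00 total_interest=$10.00
After 2 (withdraw($200)): balance=$810.00 total_interest=$10.00
After 3 (month_end (apply 1% monthly interest)): balance=$818.10 total_interest=$18.10
After 4 (year_end (apply 5% annual interest)): balance=$859.00 total_interest=$59.00
After 5 (month_end (apply 1% monthly interest)): balance=$867.59 total_interest=$67.59
After 6 (deposit($200)): balance=$1067.59 total_interest=$67.59
After 7 (deposit($200)): balance=$1267.59 total_interest=$67.59
After 8 (withdraw($100)): balance=$1167.59 total_interest=$67.59
After 9 (year_end (apply 5% annual interest)): balance=$1225.96 total_interest=$125.96
After 10 (deposit($200)): balance=$1425.96 total_interest=$125.96
After 11 (month_end (apply 1% monthly interest)): balance=$1440.21 total_interest=$140.21
After 12 (deposit($50)): balance=$1490.21 total_interest=$140.21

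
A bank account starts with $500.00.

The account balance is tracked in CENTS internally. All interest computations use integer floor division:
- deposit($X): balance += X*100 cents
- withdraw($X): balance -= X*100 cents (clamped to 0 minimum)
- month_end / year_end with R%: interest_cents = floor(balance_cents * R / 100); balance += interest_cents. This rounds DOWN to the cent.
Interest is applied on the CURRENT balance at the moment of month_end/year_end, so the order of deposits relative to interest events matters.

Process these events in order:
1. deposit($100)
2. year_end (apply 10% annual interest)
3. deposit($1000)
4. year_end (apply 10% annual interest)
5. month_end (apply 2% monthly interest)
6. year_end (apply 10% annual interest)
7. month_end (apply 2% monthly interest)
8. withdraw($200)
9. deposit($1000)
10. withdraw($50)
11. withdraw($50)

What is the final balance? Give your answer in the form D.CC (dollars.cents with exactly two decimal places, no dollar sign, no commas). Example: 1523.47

After 1 (deposit($100)): balance=$600.00 total_interest=$0.00
After 2 (year_end (apply 10% annual interest)): balance=$660.00 total_interest=$60.00
After 3 (deposit($1000)): balance=$1660.00 total_interest=$60.00
After 4 (year_end (apply 10% annual interest)): balance=$1826.00 total_interest=$226.00
After 5 (month_end (apply 2% monthly interest)): balance=$1862.52 total_interest=$262.52
After 6 (year_end (apply 10% annual interest)): balance=$2048.77 total_interest=$448.77
After 7 (month_end (apply 2% monthly interest)): balance=$2089.74 total_interest=$489.74
After 8 (withdraw($200)): balance=$1889.74 total_interest=$489.74
After 9 (deposit($1000)): balance=$2889.74 total_interest=$489.74
After 10 (withdraw($50)): balance=$2839.74 total_interest=$489.74
After 11 (withdraw($50)): balance=$2789.74 total_interest=$489.74

Answer: 2789.74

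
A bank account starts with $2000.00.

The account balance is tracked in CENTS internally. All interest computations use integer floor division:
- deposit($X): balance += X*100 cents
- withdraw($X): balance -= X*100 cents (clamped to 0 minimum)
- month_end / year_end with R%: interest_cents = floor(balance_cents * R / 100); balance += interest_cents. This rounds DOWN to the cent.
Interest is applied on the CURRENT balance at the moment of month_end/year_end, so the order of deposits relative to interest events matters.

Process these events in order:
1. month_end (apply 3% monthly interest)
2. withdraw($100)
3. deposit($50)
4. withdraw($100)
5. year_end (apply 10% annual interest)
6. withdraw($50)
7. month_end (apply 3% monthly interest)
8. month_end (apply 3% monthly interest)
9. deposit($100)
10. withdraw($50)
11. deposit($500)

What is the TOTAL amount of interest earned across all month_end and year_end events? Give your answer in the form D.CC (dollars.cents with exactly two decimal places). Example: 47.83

Answer: 375.90

Derivation:
After 1 (month_end (apply 3% monthly interest)): balance=$2060.00 total_interest=$60.00
After 2 (withdraw($100)): balance=$1960.00 total_interest=$60.00
After 3 (deposit($50)): balance=$2010.00 total_interest=$60.00
After 4 (withdraw($100)): balance=$1910.00 total_interest=$60.00
After 5 (year_end (apply 10% annual interest)): balance=$2101.00 total_interest=$251.00
After 6 (withdraw($50)): balance=$2051.00 total_interest=$251.00
After 7 (month_end (apply 3% monthly interest)): balance=$2112.53 total_interest=$312.53
After 8 (month_end (apply 3% monthly interest)): balance=$2175.90 total_interest=$375.90
After 9 (deposit($100)): balance=$2275.90 total_interest=$375.90
After 10 (withdraw($50)): balance=$2225.90 total_interest=$375.90
After 11 (deposit($500)): balance=$2725.90 total_interest=$375.90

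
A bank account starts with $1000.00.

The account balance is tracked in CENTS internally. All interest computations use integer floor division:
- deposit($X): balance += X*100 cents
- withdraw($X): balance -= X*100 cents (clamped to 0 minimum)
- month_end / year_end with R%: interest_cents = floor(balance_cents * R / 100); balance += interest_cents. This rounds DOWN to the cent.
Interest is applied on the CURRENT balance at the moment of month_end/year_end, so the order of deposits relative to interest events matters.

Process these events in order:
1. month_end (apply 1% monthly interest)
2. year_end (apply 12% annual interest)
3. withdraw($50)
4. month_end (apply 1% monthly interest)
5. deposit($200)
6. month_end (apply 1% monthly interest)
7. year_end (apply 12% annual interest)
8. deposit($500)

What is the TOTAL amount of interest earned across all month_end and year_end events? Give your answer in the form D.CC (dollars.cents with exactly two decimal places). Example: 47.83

After 1 (month_end (apply 1% monthly interest)): balance=$1010.00 total_interest=$10.00
After 2 (year_end (apply 12% annual interest)): balance=$1131.20 total_interest=$131.20
After 3 (withdraw($50)): balance=$1081.20 total_interest=$131.20
After 4 (month_end (apply 1% monthly interest)): balance=$1092.01 total_interest=$142.01
After 5 (deposit($200)): balance=$1292.01 total_interest=$142.01
After 6 (month_end (apply 1% monthly interest)): balance=$1304.93 total_interest=$154.93
After 7 (year_end (apply 12% annual interest)): balance=$1461.52 total_interest=$311.52
After 8 (deposit($500)): balance=$1961.52 total_interest=$311.52

Answer: 311.52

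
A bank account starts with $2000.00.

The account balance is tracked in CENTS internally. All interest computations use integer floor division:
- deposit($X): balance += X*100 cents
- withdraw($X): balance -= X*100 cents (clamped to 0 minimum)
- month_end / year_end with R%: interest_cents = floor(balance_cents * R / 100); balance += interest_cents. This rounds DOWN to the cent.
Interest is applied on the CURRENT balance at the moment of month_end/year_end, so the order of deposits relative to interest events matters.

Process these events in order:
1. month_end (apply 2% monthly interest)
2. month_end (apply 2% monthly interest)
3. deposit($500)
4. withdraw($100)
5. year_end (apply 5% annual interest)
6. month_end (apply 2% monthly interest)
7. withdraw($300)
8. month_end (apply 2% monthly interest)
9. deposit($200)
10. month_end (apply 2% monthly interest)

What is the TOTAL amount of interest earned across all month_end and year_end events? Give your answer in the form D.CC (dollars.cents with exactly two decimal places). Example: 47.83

After 1 (month_end (apply 2% monthly interest)): balance=$2040.00 total_interest=$40.00
After 2 (month_end (apply 2% monthly interest)): balance=$2080.80 total_interest=$80.80
After 3 (deposit($500)): balance=$2580.80 total_interest=$80.80
After 4 (withdraw($100)): balance=$2480.80 total_interest=$80.80
After 5 (year_end (apply 5% annual interest)): balance=$2604.84 total_interest=$204.84
After 6 (month_end (apply 2% monthly interest)): balance=$2656.93 total_interest=$256.93
After 7 (withdraw($300)): balance=$2356.93 total_interest=$256.93
After 8 (month_end (apply 2% monthly interest)): balance=$2404.06 total_interest=$304.06
After 9 (deposit($200)): balance=$2604.06 total_interest=$304.06
After 10 (month_end (apply 2% monthly interest)): balance=$2656.14 total_interest=$356.14

Answer: 356.14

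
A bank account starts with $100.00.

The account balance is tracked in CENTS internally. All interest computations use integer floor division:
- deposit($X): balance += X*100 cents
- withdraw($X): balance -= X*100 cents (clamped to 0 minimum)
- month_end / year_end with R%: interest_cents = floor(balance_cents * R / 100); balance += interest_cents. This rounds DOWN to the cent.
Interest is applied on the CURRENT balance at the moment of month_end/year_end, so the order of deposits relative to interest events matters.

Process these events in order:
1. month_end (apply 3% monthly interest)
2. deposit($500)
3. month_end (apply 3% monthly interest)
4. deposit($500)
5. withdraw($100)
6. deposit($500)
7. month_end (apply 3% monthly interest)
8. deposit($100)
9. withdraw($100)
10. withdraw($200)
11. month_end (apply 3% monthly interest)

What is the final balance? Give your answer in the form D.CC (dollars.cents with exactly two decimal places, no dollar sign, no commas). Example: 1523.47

Answer: 1407.72

Derivation:
After 1 (month_end (apply 3% monthly interest)): balance=$103.00 total_interest=$3.00
After 2 (deposit($500)): balance=$603.00 total_interest=$3.00
After 3 (month_end (apply 3% monthly interest)): balance=$621.09 total_interest=$21.09
After 4 (deposit($500)): balance=$1121.09 total_interest=$21.09
After 5 (withdraw($100)): balance=$1021.09 total_interest=$21.09
After 6 (deposit($500)): balance=$1521.09 total_interest=$21.09
After 7 (month_end (apply 3% monthly interest)): balance=$1566.72 total_interest=$66.72
After 8 (deposit($100)): balance=$1666.72 total_interest=$66.72
After 9 (withdraw($100)): balance=$1566.72 total_interest=$66.72
After 10 (withdraw($200)): balance=$1366.72 total_interest=$66.72
After 11 (month_end (apply 3% monthly interest)): balance=$1407.72 total_interest=$107.72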